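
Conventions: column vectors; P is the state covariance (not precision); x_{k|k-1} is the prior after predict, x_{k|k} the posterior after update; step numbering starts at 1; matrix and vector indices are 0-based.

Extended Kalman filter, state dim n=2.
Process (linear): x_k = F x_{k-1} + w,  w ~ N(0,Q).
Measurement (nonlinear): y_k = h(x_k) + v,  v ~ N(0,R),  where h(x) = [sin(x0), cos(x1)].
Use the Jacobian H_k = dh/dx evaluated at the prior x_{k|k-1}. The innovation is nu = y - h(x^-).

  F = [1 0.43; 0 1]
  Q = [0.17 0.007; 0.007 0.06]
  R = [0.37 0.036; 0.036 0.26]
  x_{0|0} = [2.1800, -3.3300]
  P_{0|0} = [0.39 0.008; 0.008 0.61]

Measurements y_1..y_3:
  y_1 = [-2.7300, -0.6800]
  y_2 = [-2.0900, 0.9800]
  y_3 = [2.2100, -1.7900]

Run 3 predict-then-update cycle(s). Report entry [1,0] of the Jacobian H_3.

step 1: x^-=[0.7481, -3.3300]  P^-=[0.6797 0.2773; 0.2773 0.6700]  H_jac=[0.7330 0.0000; 0.0000 -0.1873]  S=[0.7352 -0.0021; -0.0021 0.2835]  K=[0.6772 -0.1783; 0.2752 -0.4406]  nu=[-3.4102, 0.3023]  x^+=[-1.6150, -4.4018]  P^+=[0.3331 0.1173; 0.1173 0.5588]
step 2: x^-=[-3.5078, -4.4018]  P^-=[0.7073 0.3646; 0.3646 0.6188]  H_jac=[-0.9337 0.0000; 0.0000 -0.9522]  S=[0.9866 0.3601; 0.3601 0.8210]  K=[-0.6132 -0.1539; -0.0989 -0.6742]  nu=[-2.4481, 1.2856]  x^+=[-2.2045, -5.0265]  P^+=[0.2489 0.0652; 0.0652 0.1879]
step 3: x^-=[-4.3659, -5.0265]  P^-=[0.5097 0.1530; 0.1530 0.2479]  H_jac=[-0.3396 0.0000; 0.0000 -0.9511]  S=[0.4288 0.0854; 0.0854 0.4842]  K=[-0.3564 -0.2376; -0.0251 -0.4824]  nu=[1.2694, -2.0989]  x^+=[-4.3196, -4.0457]  P^+=[0.4135 0.0784; 0.0784 0.1328]

H_jac[1,0] = 0.0000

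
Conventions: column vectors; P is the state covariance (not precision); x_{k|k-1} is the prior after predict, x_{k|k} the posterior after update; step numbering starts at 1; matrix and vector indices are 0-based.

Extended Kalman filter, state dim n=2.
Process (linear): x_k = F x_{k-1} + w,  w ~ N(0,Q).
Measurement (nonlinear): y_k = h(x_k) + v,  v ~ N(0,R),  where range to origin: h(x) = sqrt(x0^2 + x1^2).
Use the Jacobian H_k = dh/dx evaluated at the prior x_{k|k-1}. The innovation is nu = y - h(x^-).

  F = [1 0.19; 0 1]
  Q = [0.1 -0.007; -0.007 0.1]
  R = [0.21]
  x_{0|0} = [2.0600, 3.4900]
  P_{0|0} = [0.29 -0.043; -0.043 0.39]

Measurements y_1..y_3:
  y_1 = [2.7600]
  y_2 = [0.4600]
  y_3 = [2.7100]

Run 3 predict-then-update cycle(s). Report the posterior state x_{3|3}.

x_post = [1.8316, 1.5272]

step 1: x^-=[2.7231, 3.4900]  P^-=[0.3877 0.0241; 0.0241 0.4900]  H_jac=[0.6152 0.7884]  S=[0.6847]  K=[0.3761; 0.5859]  nu=[-1.6667]  x^+=[2.0962, 2.5135]  P^+=[0.2909 -0.1268; -0.1268 0.2550]
step 2: x^-=[2.5738, 2.5135]  P^-=[0.3519 -0.0853; -0.0853 0.3550]  H_jac=[0.7154 0.6987]  S=[0.4781]  K=[0.4019; 0.3911]  nu=[-3.1375]  x^+=[1.3128, 1.2866]  P^+=[0.2747 -0.1605; -0.1605 0.2819]
step 3: x^-=[1.5573, 1.2866]  P^-=[0.3239 -0.1139; -0.1139 0.3819]  H_jac=[0.7709 0.6369]  S=[0.4455]  K=[0.3976; 0.3488]  nu=[0.6900]  x^+=[1.8316, 1.5272]  P^+=[0.2535 -0.1757; -0.1757 0.3277]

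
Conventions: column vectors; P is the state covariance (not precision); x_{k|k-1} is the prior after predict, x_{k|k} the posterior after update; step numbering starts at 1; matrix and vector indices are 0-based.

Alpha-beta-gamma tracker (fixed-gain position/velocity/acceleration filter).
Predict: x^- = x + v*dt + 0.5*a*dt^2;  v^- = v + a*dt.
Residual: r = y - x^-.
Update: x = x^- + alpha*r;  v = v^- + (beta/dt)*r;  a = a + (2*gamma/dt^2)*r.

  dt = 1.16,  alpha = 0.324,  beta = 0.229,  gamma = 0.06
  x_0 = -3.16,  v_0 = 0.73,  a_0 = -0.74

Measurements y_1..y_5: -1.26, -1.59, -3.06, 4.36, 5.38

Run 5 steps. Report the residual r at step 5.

resid = 6.6198

step 1: x_pred=-2.8111  r=1.5511  x^+=-2.3085  v^+=0.1778  a^+=-0.6017
step 2: x_pred=-2.5071  r=0.9171  x^+=-2.2099  v^+=-0.3391  a^+=-0.5199
step 3: x_pred=-2.9531  r=-0.1069  x^+=-2.9877  v^+=-0.9633  a^+=-0.5294
step 4: x_pred=-4.4613  r=8.8213  x^+=-1.6032  v^+=0.1640  a^+=0.2573
step 5: x_pred=-1.2398  r=6.6198  x^+=0.9050  v^+=1.7693  a^+=0.8476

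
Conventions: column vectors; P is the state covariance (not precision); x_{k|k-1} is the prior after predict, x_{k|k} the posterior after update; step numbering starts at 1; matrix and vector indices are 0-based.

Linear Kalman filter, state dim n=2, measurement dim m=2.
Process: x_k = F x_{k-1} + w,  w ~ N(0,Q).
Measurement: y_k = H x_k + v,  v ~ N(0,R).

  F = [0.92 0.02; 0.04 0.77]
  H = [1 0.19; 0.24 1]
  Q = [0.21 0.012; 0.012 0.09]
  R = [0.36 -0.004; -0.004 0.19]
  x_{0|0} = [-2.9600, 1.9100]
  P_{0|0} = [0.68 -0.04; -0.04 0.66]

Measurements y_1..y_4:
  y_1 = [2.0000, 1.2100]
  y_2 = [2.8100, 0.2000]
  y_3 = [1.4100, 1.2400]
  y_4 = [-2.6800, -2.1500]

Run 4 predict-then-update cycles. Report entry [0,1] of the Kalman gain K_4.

K[0,1] = 0.0964

step 1: x^-=[-2.6850, 1.3523]  P^-=[0.7843 0.0188; 0.0188 0.4799]  S=[1.1688 0.2951; 0.2951 0.7241]  K=[0.6710 0.0125; -0.0834 0.7030]  nu=[4.4281, 0.5021]  x^+=[0.2923, 1.3361]  P^+=[0.2531 -0.0610; -0.0610 0.1486]
step 2: x^-=[0.2957, 1.0405]  P^-=[0.4220 -0.0197; -0.0197 0.1747]  S=[0.7809 0.1099; 0.1099 0.3796]  K=[0.5269 0.0624; -0.0477 0.4617]  nu=[2.3167, -0.9114]  x^+=[1.4594, 0.5093]  P^+=[0.1965 -0.0374; -0.0374 0.0969]
step 3: x^-=[1.3528, 0.4505]  P^-=[0.3750 -0.0058; -0.0058 0.1455]  S=[0.7381 0.1076; 0.1076 0.3543]  K=[0.4938 0.0877; -0.0311 0.4161]  nu=[-0.0284, 0.4648]  x^+=[1.3796, 0.6448]  P^+=[0.1830 -0.0292; -0.0292 0.0862]
step 4: x^-=[1.2821, 0.5517]  P^-=[0.3638 -0.0007; -0.0007 0.1396]  S=[0.7286 0.1091; 0.1091 0.3502]  K=[0.4847 0.0964; -0.0253 0.4060]  nu=[-4.0669, -3.0094]  x^+=[-0.9793, -0.5672]  P^+=[0.1792 -0.0266; -0.0266 0.0836]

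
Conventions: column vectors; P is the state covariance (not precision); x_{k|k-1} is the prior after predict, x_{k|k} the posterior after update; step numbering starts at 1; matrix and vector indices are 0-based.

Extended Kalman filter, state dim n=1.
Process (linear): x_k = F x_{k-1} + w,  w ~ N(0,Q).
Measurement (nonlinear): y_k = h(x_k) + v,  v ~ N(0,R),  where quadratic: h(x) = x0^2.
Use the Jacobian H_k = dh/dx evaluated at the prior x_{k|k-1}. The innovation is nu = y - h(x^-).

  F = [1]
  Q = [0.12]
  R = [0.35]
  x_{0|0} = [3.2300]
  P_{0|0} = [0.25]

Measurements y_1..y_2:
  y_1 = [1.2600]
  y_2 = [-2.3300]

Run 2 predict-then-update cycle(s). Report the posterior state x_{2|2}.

x_post = [0.5484]

step 1: x^-=[3.2300]  P^-=[0.3700]  H_jac=[6.4600]  S=[15.7907]  K=[0.1514]  nu=[-9.1729]  x^+=[1.8415]  P^+=[0.0082]
step 2: x^-=[1.8415]  P^-=[0.1282]  H_jac=[3.6830]  S=[2.0890]  K=[0.2260]  nu=[-5.7212]  x^+=[0.5484]  P^+=[0.0215]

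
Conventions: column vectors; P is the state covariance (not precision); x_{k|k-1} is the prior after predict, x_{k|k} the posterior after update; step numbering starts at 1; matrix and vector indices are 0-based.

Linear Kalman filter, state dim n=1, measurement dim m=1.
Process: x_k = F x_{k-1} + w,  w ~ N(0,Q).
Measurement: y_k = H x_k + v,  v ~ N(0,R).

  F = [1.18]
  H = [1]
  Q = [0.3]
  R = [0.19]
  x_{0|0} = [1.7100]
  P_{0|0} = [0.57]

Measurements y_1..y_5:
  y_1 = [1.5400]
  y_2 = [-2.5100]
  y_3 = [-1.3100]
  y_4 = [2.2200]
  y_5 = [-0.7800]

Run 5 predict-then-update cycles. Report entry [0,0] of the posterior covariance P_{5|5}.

step 1: x^-=[2.0178]  P^-=[1.0937]  S=[1.2837]  K=[0.8520]  nu=[-0.4778]  x^+=[1.6107]  P^+=[0.1619]
step 2: x^-=[1.9007]  P^-=[0.5254]  S=[0.7154]  K=[0.7344]  nu=[-4.4107]  x^+=[-1.3386]  P^+=[0.1395]
step 3: x^-=[-1.5795]  P^-=[0.4943]  S=[0.6843]  K=[0.7223]  nu=[0.2695]  x^+=[-1.3848]  P^+=[0.1372]
step 4: x^-=[-1.6341]  P^-=[0.4911]  S=[0.6811]  K=[0.7210]  nu=[3.8541]  x^+=[1.1449]  P^+=[0.1370]
step 5: x^-=[1.3509]  P^-=[0.4908]  S=[0.6808]  K=[0.7209]  nu=[-2.1309]  x^+=[-0.1853]  P^+=[0.1370]

P_post[0,0] = 0.1370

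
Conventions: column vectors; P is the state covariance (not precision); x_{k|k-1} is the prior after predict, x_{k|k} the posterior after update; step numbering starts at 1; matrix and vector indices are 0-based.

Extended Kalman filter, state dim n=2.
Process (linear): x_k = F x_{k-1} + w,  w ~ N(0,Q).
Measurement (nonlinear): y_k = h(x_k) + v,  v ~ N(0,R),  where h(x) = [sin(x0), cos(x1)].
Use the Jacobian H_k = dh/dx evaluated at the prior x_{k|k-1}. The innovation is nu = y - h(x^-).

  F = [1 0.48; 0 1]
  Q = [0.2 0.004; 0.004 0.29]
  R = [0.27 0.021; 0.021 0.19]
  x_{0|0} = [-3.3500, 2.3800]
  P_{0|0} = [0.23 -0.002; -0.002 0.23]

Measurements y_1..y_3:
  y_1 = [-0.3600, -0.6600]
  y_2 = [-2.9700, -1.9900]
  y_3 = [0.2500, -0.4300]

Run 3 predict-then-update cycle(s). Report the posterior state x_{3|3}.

x_post = [0.0800, 3.3048]

step 1: x^-=[-2.2076, 2.3800]  P^-=[0.4811 0.1124; 0.1124 0.5200]  H_jac=[-0.5946 0.0000; 0.0000 -0.6901]  S=[0.4401 0.0671; 0.0671 0.4376]  K=[-0.6379 -0.0794; -0.0275 -0.8158]  nu=[0.4440, 0.0637]  x^+=[-2.4959, 2.3158]  P^+=[0.2924 0.0413; 0.0413 0.2254]
step 2: x^-=[-1.3843, 2.3158]  P^-=[0.5840 0.1535; 0.1535 0.5154]  H_jac=[0.1854 0.0000; 0.0000 -0.7351]  S=[0.2901 0.0001; 0.0001 0.4685]  K=[0.3734 -0.2409; 0.0983 -0.8087]  nu=[-1.9873, -1.3120]  x^+=[-1.8103, 3.1814]  P^+=[0.5164 0.0516; 0.0516 0.2062]
step 3: x^-=[-0.2832, 3.1814]  P^-=[0.8134 0.1546; 0.1546 0.4962]  H_jac=[0.9602 0.0000; 0.0000 0.0398]  S=[1.0199 0.0269; 0.0269 0.1908]  K=[0.7678 -0.0760; 0.1433 0.0834]  nu=[0.5294, 0.5692]  x^+=[0.0800, 3.3048]  P^+=[0.2142 0.0421; 0.0421 0.4733]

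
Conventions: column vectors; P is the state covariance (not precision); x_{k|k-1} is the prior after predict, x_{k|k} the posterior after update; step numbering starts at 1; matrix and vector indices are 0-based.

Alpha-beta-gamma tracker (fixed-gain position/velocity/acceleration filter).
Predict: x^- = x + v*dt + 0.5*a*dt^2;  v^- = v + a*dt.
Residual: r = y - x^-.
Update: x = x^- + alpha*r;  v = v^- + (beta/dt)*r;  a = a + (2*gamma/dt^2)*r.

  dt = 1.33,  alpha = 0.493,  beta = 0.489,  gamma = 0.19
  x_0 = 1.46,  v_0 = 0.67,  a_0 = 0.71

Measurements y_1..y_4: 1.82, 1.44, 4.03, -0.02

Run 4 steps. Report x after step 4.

x_post = 2.3070

step 1: x_pred=2.9791  r=-1.1591  x^+=2.4076  v^+=1.1881  a^+=0.4610
step 2: x_pred=4.3956  r=-2.9556  x^+=2.9385  v^+=0.7146  a^+=-0.1739
step 3: x_pred=3.7351  r=0.2949  x^+=3.8805  v^+=0.5917  a^+=-0.1106
step 4: x_pred=4.5697  r=-4.5897  x^+=2.3070  v^+=-1.2428  a^+=-1.0965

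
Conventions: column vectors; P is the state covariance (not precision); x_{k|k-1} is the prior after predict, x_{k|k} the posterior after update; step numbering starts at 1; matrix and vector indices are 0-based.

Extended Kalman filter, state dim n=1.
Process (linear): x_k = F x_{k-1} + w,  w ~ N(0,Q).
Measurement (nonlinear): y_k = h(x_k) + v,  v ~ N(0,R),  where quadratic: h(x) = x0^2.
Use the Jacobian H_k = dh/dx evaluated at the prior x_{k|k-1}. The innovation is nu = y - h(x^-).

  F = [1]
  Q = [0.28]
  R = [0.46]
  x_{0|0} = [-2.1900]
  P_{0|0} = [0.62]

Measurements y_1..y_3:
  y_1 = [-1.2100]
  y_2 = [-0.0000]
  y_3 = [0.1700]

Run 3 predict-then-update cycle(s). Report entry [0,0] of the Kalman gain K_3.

K[0,0] = -0.4562

step 1: x^-=[-2.1900]  P^-=[0.9000]  H_jac=[-4.3800]  S=[17.7260]  K=[-0.2224]  nu=[-6.0061]  x^+=[-0.8543]  P^+=[0.0234]
step 2: x^-=[-0.8543]  P^-=[0.3034]  H_jac=[-1.7087]  S=[1.3457]  K=[-0.3852]  nu=[-0.7299]  x^+=[-0.5732]  P^+=[0.1037]
step 3: x^-=[-0.5732]  P^-=[0.3837]  H_jac=[-1.1464]  S=[0.9642]  K=[-0.4562]  nu=[-0.1585]  x^+=[-0.5009]  P^+=[0.1830]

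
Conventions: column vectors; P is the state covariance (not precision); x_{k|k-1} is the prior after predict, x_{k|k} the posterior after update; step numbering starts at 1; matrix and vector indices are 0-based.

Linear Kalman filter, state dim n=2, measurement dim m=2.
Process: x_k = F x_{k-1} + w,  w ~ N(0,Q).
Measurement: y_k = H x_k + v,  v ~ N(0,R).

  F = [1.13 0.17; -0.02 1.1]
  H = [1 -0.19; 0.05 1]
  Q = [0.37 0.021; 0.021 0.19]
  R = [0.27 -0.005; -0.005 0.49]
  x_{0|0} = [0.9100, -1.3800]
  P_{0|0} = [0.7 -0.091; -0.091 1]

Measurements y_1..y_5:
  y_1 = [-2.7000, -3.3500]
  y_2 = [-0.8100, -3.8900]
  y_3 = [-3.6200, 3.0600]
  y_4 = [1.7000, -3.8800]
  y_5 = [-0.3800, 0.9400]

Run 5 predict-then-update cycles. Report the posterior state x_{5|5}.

x_post = [-0.3958, -0.5707]

step 1: x^-=[0.7937, -1.5362]  P^-=[1.2578 0.0794; 0.0794 1.4043]  S=[1.5483 -0.1303; -0.1303 1.9054]  K=[0.8136 0.1303; -0.0592 0.7350]  nu=[-3.7856, -1.8535]  x^+=[-2.5277, -2.6745]  P^+=[0.2282 0.0484; 0.0484 0.3581]
step 2: x^-=[-3.3110, -2.8914]  P^-=[0.6903 0.1428; 0.1428 0.6212]  S=[0.9285 0.0529; 0.0529 1.1272]  K=[0.7072 0.1241; -0.0051 0.5577]  nu=[1.9516, -0.8331]  x^+=[-2.0342, -3.3660]  P^+=[0.1993 0.0473; 0.0473 0.2709]
step 3: x^-=[-2.8708, -3.6619]  P^-=[0.6505 0.1258; 0.1258 0.5158]  S=[0.8913 0.0541; 0.0541 1.0200]  K=[0.6958 0.1183; 0.0001 0.5119]  nu=[-1.4449, 6.8654]  x^+=[-3.0641, -0.1480]  P^+=[0.1958 0.0447; 0.0447 0.2486]
step 4: x^-=[-3.4876, -0.1015]  P^-=[0.6443 0.1185; 0.1185 0.4889]  S=[0.8870 0.0517; 0.0517 0.9923]  K=[0.6943 0.1157; -0.0002 0.4986]  nu=[5.1683, -3.6041]  x^+=[-0.3160, -1.8997]  P^+=[0.1951 0.0435; 0.0435 0.2422]
step 5: x^-=[-0.6801, -2.0834]  P^-=[0.6429 0.1157; 0.1157 0.4812]  S=[0.8863 0.0504; 0.0504 0.9844]  K=[0.6940 0.1147; -0.0007 0.4947]  nu=[-0.0958, 3.0574]  x^+=[-0.3958, -0.5707]  P^+=[0.1950 0.0430; 0.0430 0.2403]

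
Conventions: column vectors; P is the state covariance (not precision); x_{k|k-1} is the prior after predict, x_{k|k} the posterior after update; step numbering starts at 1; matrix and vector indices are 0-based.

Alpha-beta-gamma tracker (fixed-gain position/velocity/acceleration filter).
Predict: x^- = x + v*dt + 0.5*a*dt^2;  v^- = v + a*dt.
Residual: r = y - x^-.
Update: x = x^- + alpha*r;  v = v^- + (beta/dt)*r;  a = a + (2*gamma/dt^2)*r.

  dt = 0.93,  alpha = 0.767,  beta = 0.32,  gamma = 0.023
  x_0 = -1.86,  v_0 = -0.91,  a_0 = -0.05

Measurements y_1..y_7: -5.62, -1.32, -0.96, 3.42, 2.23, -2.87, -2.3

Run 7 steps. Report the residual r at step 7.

resid = -0.5814

step 1: x_pred=-2.7279  r=-2.8921  x^+=-4.9461  v^+=-1.9516  a^+=-0.2038
step 2: x_pred=-6.8493  r=5.5293  x^+=-2.6083  v^+=-0.2386  a^+=0.0903
step 3: x_pred=-2.7912  r=1.8312  x^+=-1.3867  v^+=0.4754  a^+=0.1877
step 4: x_pred=-0.8634  r=4.2834  x^+=2.4220  v^+=2.1238  a^+=0.4155
step 5: x_pred=4.5768  r=-2.3468  x^+=2.7768  v^+=1.7027  a^+=0.2907
step 6: x_pred=4.4860  r=-7.3560  x^+=-1.1561  v^+=-0.5581  a^+=-0.1006
step 7: x_pred=-1.7186  r=-0.5814  x^+=-2.1645  v^+=-0.8517  a^+=-0.1315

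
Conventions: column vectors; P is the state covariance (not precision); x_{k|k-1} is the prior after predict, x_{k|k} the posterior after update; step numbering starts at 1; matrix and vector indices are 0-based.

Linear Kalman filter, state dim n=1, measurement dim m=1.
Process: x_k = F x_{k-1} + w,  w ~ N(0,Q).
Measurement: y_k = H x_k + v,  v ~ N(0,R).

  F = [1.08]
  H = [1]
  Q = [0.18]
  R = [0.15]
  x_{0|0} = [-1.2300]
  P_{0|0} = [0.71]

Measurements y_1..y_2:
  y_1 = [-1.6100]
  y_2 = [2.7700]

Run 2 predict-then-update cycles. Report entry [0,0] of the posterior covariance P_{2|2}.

P_post[0,0] = 0.1033

step 1: x^-=[-1.3284]  P^-=[1.0081]  S=[1.1581]  K=[0.8705]  nu=[-0.2816]  x^+=[-1.5735]  P^+=[0.1306]
step 2: x^-=[-1.6994]  P^-=[0.3323]  S=[0.4823]  K=[0.6890]  nu=[4.4694]  x^+=[1.3800]  P^+=[0.1033]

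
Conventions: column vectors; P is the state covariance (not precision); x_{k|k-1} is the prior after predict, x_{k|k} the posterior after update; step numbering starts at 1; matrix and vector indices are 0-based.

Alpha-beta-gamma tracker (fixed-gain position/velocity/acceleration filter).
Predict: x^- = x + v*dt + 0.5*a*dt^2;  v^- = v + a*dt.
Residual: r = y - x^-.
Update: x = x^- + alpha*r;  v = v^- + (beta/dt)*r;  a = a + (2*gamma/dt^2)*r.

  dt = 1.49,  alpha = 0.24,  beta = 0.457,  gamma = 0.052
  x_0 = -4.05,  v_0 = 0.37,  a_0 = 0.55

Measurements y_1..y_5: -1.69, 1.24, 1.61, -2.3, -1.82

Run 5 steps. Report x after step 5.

step 1: x_pred=-2.8882  r=1.1982  x^+=-2.6006  v^+=1.5570  a^+=0.6061
step 2: x_pred=0.3921  r=0.8479  x^+=0.5956  v^+=2.7202  a^+=0.6458
step 3: x_pred=5.3656  r=-3.7556  x^+=4.4643  v^+=2.5306  a^+=0.4699
step 4: x_pred=8.7565  r=-11.0565  x^+=6.1029  v^+=-0.1604  a^+=-0.0480
step 5: x_pred=5.8107  r=-7.6307  x^+=3.9793  v^+=-2.5723  a^+=-0.4055

x_post = 3.9793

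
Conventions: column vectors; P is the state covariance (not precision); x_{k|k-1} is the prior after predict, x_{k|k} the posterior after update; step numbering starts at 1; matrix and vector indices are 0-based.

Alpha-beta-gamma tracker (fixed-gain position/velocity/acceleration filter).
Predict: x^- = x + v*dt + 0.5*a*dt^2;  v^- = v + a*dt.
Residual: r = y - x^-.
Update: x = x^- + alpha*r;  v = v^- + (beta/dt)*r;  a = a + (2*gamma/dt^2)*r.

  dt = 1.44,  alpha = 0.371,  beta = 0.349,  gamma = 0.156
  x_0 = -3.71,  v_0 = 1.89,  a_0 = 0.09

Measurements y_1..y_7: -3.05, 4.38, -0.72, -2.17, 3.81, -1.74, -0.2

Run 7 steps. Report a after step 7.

step 1: x_pred=-0.8951  r=-2.1549  x^+=-1.6946  v^+=1.4973  a^+=-0.2342
step 2: x_pred=0.2187  r=4.1613  x^+=1.7626  v^+=2.1686  a^+=0.3919
step 3: x_pred=5.2916  r=-6.0116  x^+=3.0613  v^+=1.2759  a^+=-0.5126
step 4: x_pred=4.3671  r=-6.5371  x^+=1.9418  v^+=-1.0466  a^+=-1.4962
step 5: x_pred=-1.1166  r=4.9266  x^+=0.7111  v^+=-2.0072  a^+=-0.7550
step 6: x_pred=-2.9620  r=1.2220  x^+=-2.5086  v^+=-2.7982  a^+=-0.5711
step 7: x_pred=-7.1301  r=6.9301  x^+=-4.5590  v^+=-1.9410  a^+=0.4716

a_post = 0.4716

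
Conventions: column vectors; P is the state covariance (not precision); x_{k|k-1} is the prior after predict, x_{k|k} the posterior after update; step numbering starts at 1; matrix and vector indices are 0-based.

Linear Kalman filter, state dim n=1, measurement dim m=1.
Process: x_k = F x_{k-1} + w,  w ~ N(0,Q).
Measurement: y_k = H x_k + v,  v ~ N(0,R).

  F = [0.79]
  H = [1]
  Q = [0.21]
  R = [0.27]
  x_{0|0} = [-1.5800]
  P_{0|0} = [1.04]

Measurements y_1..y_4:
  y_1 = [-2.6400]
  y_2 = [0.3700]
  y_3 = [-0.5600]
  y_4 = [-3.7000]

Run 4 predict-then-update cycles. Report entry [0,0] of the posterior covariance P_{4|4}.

P_post[0,0] = 0.1419

step 1: x^-=[-1.2482]  P^-=[0.8591]  S=[1.1291]  K=[0.7609]  nu=[-1.3918]  x^+=[-2.3072]  P^+=[0.2054]
step 2: x^-=[-1.8227]  P^-=[0.3382]  S=[0.6082]  K=[0.5561]  nu=[2.1927]  x^+=[-0.6034]  P^+=[0.1501]
step 3: x^-=[-0.4767]  P^-=[0.3037]  S=[0.5737]  K=[0.5294]  nu=[-0.0833]  x^+=[-0.5208]  P^+=[0.1429]
step 4: x^-=[-0.4114]  P^-=[0.2992]  S=[0.5692]  K=[0.5257]  nu=[-3.2886]  x^+=[-2.1401]  P^+=[0.1419]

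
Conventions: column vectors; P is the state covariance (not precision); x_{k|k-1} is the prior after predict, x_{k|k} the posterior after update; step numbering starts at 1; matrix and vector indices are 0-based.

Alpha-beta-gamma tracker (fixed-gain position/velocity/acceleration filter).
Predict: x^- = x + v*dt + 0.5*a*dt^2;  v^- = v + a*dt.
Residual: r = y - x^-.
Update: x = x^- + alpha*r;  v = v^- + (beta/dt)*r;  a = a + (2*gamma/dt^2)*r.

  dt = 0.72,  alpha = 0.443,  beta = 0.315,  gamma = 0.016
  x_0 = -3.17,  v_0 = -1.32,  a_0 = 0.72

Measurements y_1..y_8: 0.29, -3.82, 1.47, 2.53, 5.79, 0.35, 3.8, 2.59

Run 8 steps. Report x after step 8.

x_post = 4.5373

step 1: x_pred=-3.9338  r=4.2238  x^+=-2.0626  v^+=1.0463  a^+=0.9807
step 2: x_pred=-1.0551  r=-2.7649  x^+=-2.2800  v^+=0.5428  a^+=0.8101
step 3: x_pred=-1.6792  r=3.1492  x^+=-0.2841  v^+=2.5038  a^+=1.0044
step 4: x_pred=1.7790  r=0.7510  x^+=2.1117  v^+=3.5556  a^+=1.0508
step 5: x_pred=4.9441  r=0.8459  x^+=5.3188  v^+=4.6822  a^+=1.1030
step 6: x_pred=8.9759  r=-8.6259  x^+=5.1546  v^+=1.7026  a^+=0.5706
step 7: x_pred=6.5284  r=-2.7284  x^+=5.3197  v^+=0.9197  a^+=0.4021
step 8: x_pred=6.0861  r=-3.4961  x^+=4.5373  v^+=-0.3203  a^+=0.1863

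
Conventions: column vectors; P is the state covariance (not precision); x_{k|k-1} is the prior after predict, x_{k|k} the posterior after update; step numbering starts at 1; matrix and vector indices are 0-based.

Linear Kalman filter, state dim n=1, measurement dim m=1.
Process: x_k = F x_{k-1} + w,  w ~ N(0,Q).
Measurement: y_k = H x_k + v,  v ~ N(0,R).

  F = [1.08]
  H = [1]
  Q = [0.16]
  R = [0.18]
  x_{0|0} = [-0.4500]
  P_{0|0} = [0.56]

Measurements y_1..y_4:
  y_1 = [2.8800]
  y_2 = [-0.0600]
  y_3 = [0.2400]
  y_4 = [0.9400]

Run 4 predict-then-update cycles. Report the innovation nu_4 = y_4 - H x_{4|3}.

innov = [0.4158]

step 1: x^-=[-0.4860]  P^-=[0.8132]  S=[0.9932]  K=[0.8188]  nu=[3.3660]  x^+=[2.2700]  P^+=[0.1474]
step 2: x^-=[2.4516]  P^-=[0.3319]  S=[0.5119]  K=[0.6484]  nu=[-2.5116]  x^+=[0.8231]  P^+=[0.1167]
step 3: x^-=[0.8890]  P^-=[0.2961]  S=[0.4761]  K=[0.6219]  nu=[-0.6490]  x^+=[0.4854]  P^+=[0.1120]
step 4: x^-=[0.5242]  P^-=[0.2906]  S=[0.4706]  K=[0.6175]  nu=[0.4158]  x^+=[0.7809]  P^+=[0.1111]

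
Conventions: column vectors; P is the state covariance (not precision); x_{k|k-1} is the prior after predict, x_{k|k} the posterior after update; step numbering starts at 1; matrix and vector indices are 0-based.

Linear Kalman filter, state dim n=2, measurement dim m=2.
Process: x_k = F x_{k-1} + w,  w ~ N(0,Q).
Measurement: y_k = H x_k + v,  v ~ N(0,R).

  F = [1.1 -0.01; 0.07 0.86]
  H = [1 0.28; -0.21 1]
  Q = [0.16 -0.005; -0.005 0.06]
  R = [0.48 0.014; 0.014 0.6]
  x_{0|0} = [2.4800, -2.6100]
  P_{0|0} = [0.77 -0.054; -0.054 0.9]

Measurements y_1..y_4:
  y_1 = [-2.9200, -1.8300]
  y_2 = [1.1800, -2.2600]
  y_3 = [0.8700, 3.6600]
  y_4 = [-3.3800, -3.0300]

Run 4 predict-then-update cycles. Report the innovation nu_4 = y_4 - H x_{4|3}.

step 1: x^-=[2.7541, -2.0710]  P^-=[1.0930 -0.0045; -0.0045 0.7229]  S=[1.6271 -0.0173; -0.0173 1.3730]  K=[0.6692 -0.1620; 0.1273 0.5288]  nu=[-5.0942, 0.8194]  x^+=[-0.7878, -2.2861]  P^+=[0.3245 -0.0197; -0.0197 0.3149]
step 2: x^-=[-0.8437, -2.0212]  P^-=[0.5531 -0.0013; -0.0013 0.2921]  S=[1.0552 -0.0216; -0.0216 0.9171]  K=[0.5214 -0.1158; 0.0828 0.3208]  nu=[2.5896, -0.4160]  x^+=[0.5547, -1.9401]  P^+=[0.2513 -0.0094; -0.0094 0.1917]
step 3: x^-=[0.6296, -1.6297]  P^-=[0.4643 0.0038; 0.0038 0.2019]  S=[0.9622 -0.0234; -0.0234 0.8207]  K=[0.4812 -0.1004; 0.0687 0.2469]  nu=[0.6967, 5.4219]  x^+=[0.4202, -0.2430]  P^+=[0.2310 -0.0050; -0.0050 0.1481]
step 4: x^-=[0.4647, -0.1796]  P^-=[0.4396 0.0068; 0.0068 0.1700]  S=[0.9367 -0.0243; -0.0243 0.7866]  K=[0.4689 -0.0943; 0.0637 0.2163]  nu=[-3.7944, -2.7529]  x^+=[-1.0549, -1.0167]  P^+=[0.2245 -0.0028; -0.0028 0.1301]

innov = [-3.7944, -2.7529]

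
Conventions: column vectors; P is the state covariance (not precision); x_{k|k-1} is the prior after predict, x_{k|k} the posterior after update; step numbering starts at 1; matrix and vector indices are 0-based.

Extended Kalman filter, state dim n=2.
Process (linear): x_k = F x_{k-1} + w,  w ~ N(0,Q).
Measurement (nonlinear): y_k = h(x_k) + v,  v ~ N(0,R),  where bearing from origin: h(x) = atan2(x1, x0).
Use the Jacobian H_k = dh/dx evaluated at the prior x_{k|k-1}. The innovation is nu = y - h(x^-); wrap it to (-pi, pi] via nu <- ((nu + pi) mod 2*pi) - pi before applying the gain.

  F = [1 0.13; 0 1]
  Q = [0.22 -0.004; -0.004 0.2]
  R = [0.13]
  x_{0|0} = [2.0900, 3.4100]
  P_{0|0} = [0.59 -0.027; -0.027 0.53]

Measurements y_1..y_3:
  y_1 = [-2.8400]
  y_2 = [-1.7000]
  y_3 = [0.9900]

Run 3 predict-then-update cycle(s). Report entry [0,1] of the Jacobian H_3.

step 1: x^-=[2.5333, 3.4100]  P^-=[0.8119 0.0379; 0.0379 0.7300]  H_jac=[-0.1890 0.1404]  S=[0.1714]  K=[-0.8643; 0.5562]  nu=[2.5113]  x^+=[0.3628, 4.8068]  P^+=[0.6839 0.1203; 0.1203 0.6770]
step 2: x^-=[0.9877, 4.8068]  P^-=[0.9466 0.2043; 0.2043 0.8770]  H_jac=[-0.1996 0.0410]  S=[0.1658]  K=[-1.0888; -0.0290]  nu=[-3.0681]  x^+=[4.3284, 4.8958]  P^+=[0.7500 0.1991; 0.1991 0.8768]
step 3: x^-=[4.9648, 4.8958]  P^-=[1.0366 0.3090; 0.3090 1.0768]  H_jac=[-0.1007 0.1021]  S=[0.1454]  K=[-0.5009; 0.5423]  nu=[0.2116]  x^+=[4.8589, 5.0105]  P^+=[1.0001 0.3485; 0.3485 1.0341]

H_jac[0,1] = 0.1021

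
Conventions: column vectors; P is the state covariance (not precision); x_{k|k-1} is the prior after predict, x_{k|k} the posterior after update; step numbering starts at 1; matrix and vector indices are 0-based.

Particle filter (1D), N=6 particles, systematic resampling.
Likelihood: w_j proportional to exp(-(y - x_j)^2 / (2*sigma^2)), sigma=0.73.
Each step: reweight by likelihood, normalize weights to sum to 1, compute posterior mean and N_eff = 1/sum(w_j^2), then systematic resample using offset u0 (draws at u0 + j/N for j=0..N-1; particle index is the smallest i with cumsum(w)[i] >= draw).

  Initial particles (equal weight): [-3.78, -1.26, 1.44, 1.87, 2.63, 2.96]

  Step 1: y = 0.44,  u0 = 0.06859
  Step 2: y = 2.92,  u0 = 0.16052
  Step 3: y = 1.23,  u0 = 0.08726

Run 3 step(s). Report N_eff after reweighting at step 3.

N_eff = 5.8318

step 1: w=[0.0000, 0.1075, 0.6329, 0.2375, 0.0180, 0.0042]  mean=1.2797  Neff=2.1327  idx=[1, 2, 2, 2, 2, 3]
step 2: w=[0.0000, 0.1476, 0.1476, 0.1476, 0.1476, 0.4096]  mean=1.6161  Neff=3.9228  idx=[2, 3, 4, 5, 5, 5]
step 3: w=[0.1950, 0.1950, 0.1950, 0.1384, 0.1384, 0.1384]  mean=1.6185  Neff=5.8318  idx=[0, 1, 2, 3, 4, 5]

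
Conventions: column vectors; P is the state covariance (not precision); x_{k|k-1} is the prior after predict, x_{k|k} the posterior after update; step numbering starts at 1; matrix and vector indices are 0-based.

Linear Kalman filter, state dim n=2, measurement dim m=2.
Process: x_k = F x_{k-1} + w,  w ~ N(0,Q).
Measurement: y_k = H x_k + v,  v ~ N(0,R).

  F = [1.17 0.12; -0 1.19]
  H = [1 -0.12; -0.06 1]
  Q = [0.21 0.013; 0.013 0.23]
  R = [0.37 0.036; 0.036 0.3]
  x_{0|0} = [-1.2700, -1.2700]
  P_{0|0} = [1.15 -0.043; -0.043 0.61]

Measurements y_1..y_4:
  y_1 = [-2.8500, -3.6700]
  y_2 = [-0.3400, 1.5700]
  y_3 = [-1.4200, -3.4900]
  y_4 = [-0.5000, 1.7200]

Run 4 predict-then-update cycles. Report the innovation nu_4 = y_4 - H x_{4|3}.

step 1: x^-=[-1.6383, -1.5113]  P^-=[1.7809 0.0402; 0.0402 1.0938]  S=[2.1570 -0.1616; -0.1616 1.3954]  K=[0.8270 0.0480; 0.0165 0.7841]  nu=[-1.3931, -2.2570]  x^+=[-2.8988, -3.3040]  P^+=[0.3153 0.0631; 0.0631 0.2396]
step 2: x^-=[-3.7880, -3.9317]  P^-=[0.6628 0.1351; 0.1351 0.5693]  S=[1.0086 0.0640; 0.0640 0.8555]  K=[0.6370 0.0638; 0.0247 0.6542]  nu=[2.9762, 5.2744]  x^+=[-1.5557, -0.4079]  P^+=[0.2448 0.0568; 0.0568 0.2005]
step 3: x^-=[-1.8691, -0.4854]  P^-=[0.5639 0.1207; 0.1207 0.5140]  S=[0.9124 0.0620; 0.0620 0.8015]  K=[0.5980 0.0621; 0.0218 0.6305]  nu=[0.3909, -3.1167]  x^+=[-1.8288, -2.4421]  P^+=[0.2300 0.0539; 0.0539 0.1932]
step 4: x^-=[-2.4327, -2.9061]  P^-=[0.5427 0.1157; 0.1157 0.5036]  S=[0.8922 0.0595; 0.0595 0.7916]  K=[0.5887 0.0607; 0.0202 0.6258]  nu=[1.5840, 4.4801]  x^+=[-1.2281, -0.0704]  P^+=[0.2264 0.0530; 0.0530 0.1917]

innov = [1.5840, 4.4801]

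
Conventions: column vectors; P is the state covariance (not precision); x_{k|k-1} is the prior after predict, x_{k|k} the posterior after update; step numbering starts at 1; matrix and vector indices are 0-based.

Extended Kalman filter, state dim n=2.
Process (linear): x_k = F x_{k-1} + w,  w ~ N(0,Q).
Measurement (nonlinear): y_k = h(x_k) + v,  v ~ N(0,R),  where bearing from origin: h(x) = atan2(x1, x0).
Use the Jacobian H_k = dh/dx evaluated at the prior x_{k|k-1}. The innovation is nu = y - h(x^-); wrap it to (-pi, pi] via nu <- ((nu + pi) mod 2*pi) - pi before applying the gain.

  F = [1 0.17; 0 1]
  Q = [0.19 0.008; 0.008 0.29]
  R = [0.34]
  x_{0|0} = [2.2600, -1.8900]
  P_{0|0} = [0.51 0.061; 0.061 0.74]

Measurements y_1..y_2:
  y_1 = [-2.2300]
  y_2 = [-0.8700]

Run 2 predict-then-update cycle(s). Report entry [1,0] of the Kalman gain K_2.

step 1: x^-=[1.9387, -1.8900]  P^-=[0.7421 0.1948; 0.1948 1.0300]  H_jac=[0.2578 0.2645]  S=[0.4879]  K=[0.4977; 0.6612]  nu=[-1.4573]  x^+=[1.2134, -2.8536]  P^+=[0.6213 0.0342; 0.0342 0.8167]
step 2: x^-=[0.7283, -2.8536]  P^-=[0.8465 0.1811; 0.1811 1.1067]  H_jac=[0.3290 0.0840]  S=[0.4494]  K=[0.6535; 0.3393]  nu=[0.4509]  x^+=[1.0229, -2.7006]  P^+=[0.6546 0.0814; 0.0814 1.0549]

K[1,0] = 0.3393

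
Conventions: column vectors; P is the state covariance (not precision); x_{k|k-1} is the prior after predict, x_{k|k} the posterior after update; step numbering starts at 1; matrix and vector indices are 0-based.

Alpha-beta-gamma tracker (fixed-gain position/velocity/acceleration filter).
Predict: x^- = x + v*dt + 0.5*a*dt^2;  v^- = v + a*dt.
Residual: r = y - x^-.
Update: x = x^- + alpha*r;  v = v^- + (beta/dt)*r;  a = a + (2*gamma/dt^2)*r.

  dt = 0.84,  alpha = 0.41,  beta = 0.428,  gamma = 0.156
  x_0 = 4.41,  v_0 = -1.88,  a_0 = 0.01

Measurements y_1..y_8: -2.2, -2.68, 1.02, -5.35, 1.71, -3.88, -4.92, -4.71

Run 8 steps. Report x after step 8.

step 1: x_pred=2.8343  r=-5.0343  x^+=0.7703  v^+=-4.4367  a^+=-2.2161
step 2: x_pred=-3.7384  r=1.0584  x^+=-3.3045  v^+=-5.7589  a^+=-1.7481
step 3: x_pred=-8.7587  r=9.7787  x^+=-4.7494  v^+=-2.2448  a^+=2.5758
step 4: x_pred=-5.7263  r=0.3763  x^+=-5.5720  v^+=0.1106  a^+=2.7422
step 5: x_pred=-4.5116  r=6.2216  x^+=-1.9608  v^+=5.5842  a^+=5.4933
step 6: x_pred=4.6680  r=-8.5480  x^+=1.1633  v^+=5.8431  a^+=1.7136
step 7: x_pred=6.6761  r=-11.5961  x^+=1.9217  v^+=1.3741  a^+=-3.4139
step 8: x_pred=1.8715  r=-6.5815  x^+=-0.8269  v^+=-4.8471  a^+=-6.3241

x_post = -0.8269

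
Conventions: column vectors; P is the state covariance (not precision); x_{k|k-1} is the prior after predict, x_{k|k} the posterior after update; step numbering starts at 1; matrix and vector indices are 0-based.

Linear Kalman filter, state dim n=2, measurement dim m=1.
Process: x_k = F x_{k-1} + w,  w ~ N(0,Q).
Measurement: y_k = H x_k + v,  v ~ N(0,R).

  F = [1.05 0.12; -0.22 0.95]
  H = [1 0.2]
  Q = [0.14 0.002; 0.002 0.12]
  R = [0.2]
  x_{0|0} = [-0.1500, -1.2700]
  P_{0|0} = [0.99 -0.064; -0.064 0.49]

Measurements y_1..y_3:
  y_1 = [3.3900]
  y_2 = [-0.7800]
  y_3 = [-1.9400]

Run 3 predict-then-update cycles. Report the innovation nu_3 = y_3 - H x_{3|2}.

innov = [-2.2260]

step 1: x^-=[-0.3099, -1.1735]  P^-=[1.2224 -0.2330; -0.2330 0.6369]  S=[1.3547]  K=[0.8680; -0.0780]  nu=[3.9346]  x^+=[3.1052, -1.4802]  P^+=[0.2019 -0.1413; -0.1413 0.6287]
step 2: x^-=[3.0828, -2.0893]  P^-=[0.3360 -0.1102; -0.1102 0.7562]  S=[0.5222]  K=[0.6013; 0.0786]  nu=[-3.4449]  x^+=[1.0115, -2.3601]  P^+=[0.1472 -0.1349; -0.1349 0.7530]
step 3: x^-=[0.7789, -2.4646]  P^-=[0.2792 -0.0771; -0.0771 0.8631]  S=[0.4828]  K=[0.5462; 0.1977]  nu=[-2.2260]  x^+=[-0.4370, -2.9048]  P^+=[0.1351 -0.1293; -0.1293 0.8442]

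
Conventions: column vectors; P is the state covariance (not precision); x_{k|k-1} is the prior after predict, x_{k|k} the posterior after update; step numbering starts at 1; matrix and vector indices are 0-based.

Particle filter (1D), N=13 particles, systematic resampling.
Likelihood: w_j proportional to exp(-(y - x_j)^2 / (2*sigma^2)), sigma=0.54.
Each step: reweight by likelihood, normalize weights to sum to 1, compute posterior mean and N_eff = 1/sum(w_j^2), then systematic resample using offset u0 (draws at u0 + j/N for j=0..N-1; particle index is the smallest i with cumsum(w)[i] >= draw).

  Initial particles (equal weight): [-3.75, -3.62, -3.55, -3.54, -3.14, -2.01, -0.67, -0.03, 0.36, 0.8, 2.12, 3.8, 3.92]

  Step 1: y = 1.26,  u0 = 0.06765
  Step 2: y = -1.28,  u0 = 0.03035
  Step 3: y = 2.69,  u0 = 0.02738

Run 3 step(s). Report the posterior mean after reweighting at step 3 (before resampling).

post_mean = 0.7183

step 1: w=[0.0000, 0.0000, 0.0000, 0.0000, 0.0000, 0.0000, 0.0013, 0.0448, 0.1939, 0.5411, 0.2188, 0.0000, 0.0000]  mean=0.9644  Neff=2.6296  idx=[8, 8, 8, 9, 9, 9, 9, 9, 9, 9, 10, 10, 10]
step 2: w=[0.2922, 0.2922, 0.2922, 0.0176, 0.0176, 0.0176, 0.0176, 0.0176, 0.0176, 0.0176, 0.0000, 0.0000, 0.0000]  mean=0.4144  Neff=3.8724  idx=[0, 0, 0, 0, 1, 1, 1, 1, 2, 2, 2, 3, 7]
step 3: w=[0.0169, 0.0169, 0.0169, 0.0169, 0.0169, 0.0169, 0.0169, 0.0169, 0.0169, 0.0169, 0.0169, 0.4072, 0.4072]  mean=0.7183  Neff=2.9870  idx=[1, 6, 10, 11, 11, 11, 11, 11, 12, 12, 12, 12, 12]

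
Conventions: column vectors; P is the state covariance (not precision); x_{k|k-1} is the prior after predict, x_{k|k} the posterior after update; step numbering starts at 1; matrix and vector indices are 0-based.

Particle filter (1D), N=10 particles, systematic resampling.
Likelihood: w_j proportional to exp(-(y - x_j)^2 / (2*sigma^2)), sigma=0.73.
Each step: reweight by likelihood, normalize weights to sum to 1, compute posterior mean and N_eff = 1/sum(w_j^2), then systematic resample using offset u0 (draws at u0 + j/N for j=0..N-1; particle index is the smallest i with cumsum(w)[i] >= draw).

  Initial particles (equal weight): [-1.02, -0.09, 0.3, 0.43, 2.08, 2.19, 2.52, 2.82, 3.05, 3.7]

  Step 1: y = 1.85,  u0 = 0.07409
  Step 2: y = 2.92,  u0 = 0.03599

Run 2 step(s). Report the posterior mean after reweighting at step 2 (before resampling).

step 1: w=[0.0001, 0.0084, 0.0300, 0.0430, 0.2716, 0.2561, 0.1873, 0.1181, 0.0739, 0.0115]  mean=2.2254  Neff=5.0811  idx=[3, 4, 4, 5, 5, 5, 6, 6, 7, 8]
step 2: w=[0.0005, 0.0787, 0.0787, 0.0926, 0.0926, 0.0926, 0.1314, 0.1314, 0.1512, 0.1503]  mean=2.4831  Neff=8.4675  idx=[1, 2, 3, 4, 6, 6, 7, 8, 8, 9]

post_mean = 2.4831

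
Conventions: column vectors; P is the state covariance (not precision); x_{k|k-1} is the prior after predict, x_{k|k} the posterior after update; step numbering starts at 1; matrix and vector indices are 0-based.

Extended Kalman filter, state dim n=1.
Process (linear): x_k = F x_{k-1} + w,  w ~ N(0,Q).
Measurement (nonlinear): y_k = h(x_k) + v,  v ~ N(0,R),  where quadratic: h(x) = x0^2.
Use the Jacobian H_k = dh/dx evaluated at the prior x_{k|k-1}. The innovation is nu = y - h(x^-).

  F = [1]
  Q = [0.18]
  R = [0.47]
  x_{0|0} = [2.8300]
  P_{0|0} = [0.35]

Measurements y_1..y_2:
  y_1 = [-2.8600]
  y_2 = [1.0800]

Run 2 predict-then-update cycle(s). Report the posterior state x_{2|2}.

step 1: x^-=[2.8300]  P^-=[0.5300]  H_jac=[5.6600]  S=[17.4489]  K=[0.1719]  nu=[-10.8689]  x^+=[0.9614]  P^+=[0.0143]
step 2: x^-=[0.9614]  P^-=[0.1943]  H_jac=[1.9228]  S=[1.1883]  K=[0.3144]  nu=[0.1557]  x^+=[1.0104]  P^+=[0.0768]

x_post = [1.0104]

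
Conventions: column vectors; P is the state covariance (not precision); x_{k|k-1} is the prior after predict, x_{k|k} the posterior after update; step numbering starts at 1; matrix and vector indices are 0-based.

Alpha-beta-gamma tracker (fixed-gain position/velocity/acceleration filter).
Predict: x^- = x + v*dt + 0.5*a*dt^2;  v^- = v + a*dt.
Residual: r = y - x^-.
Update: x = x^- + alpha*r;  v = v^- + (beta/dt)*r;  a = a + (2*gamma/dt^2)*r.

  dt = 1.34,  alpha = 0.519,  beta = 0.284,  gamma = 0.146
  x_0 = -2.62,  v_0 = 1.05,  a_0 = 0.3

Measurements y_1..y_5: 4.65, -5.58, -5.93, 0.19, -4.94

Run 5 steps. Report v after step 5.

v_post = -3.6390

step 1: x_pred=-0.9437  r=5.5937  x^+=1.9594  v^+=2.6375  a^+=1.2096
step 2: x_pred=6.5797  r=-12.1597  x^+=0.2688  v^+=1.6813  a^+=-0.7678
step 3: x_pred=1.8325  r=-7.7625  x^+=-2.1963  v^+=-0.9927  a^+=-2.0301
step 4: x_pred=-5.3491  r=5.5391  x^+=-2.4743  v^+=-2.5391  a^+=-1.1293
step 5: x_pred=-6.8906  r=1.9506  x^+=-5.8782  v^+=-3.6390  a^+=-0.8121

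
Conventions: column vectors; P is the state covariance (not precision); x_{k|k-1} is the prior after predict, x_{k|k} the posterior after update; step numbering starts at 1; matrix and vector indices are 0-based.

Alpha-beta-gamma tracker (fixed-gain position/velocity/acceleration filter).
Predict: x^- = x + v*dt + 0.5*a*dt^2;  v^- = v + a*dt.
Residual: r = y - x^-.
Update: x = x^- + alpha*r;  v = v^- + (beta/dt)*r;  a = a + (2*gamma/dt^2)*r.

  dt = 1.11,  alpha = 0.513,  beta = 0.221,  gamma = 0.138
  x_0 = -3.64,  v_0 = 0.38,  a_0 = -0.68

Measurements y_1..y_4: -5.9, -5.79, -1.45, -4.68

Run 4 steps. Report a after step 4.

step 1: x_pred=-3.6371  r=-2.2629  x^+=-4.7980  v^+=-0.8253  a^+=-1.1869
step 2: x_pred=-6.4453  r=0.6553  x^+=-6.1091  v^+=-2.0123  a^+=-1.0401
step 3: x_pred=-8.9836  r=7.5336  x^+=-5.1189  v^+=-1.6669  a^+=0.6475
step 4: x_pred=-6.5703  r=1.8903  x^+=-5.6006  v^+=-0.5719  a^+=1.0709

a_post = 1.0709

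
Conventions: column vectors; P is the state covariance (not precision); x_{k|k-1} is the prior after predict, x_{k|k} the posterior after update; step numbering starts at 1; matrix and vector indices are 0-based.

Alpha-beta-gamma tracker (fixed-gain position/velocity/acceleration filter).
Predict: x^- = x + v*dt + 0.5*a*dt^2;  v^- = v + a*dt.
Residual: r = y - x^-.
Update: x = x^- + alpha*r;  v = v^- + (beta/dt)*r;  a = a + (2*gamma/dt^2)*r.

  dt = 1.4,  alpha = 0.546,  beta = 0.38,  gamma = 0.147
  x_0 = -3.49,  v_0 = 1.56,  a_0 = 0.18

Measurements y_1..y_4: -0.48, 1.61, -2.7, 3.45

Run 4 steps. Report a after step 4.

step 1: x_pred=-1.1296  r=0.6496  x^+=-0.7749  v^+=1.9883  a^+=0.2774
step 2: x_pred=2.2806  r=-0.6706  x^+=1.9145  v^+=2.1947  a^+=0.1768
step 3: x_pred=5.1604  r=-7.8604  x^+=0.8686  v^+=0.3088  a^+=-1.0022
step 4: x_pred=0.3187  r=3.1313  x^+=2.0284  v^+=-0.2444  a^+=-0.5325

a_post = -0.5325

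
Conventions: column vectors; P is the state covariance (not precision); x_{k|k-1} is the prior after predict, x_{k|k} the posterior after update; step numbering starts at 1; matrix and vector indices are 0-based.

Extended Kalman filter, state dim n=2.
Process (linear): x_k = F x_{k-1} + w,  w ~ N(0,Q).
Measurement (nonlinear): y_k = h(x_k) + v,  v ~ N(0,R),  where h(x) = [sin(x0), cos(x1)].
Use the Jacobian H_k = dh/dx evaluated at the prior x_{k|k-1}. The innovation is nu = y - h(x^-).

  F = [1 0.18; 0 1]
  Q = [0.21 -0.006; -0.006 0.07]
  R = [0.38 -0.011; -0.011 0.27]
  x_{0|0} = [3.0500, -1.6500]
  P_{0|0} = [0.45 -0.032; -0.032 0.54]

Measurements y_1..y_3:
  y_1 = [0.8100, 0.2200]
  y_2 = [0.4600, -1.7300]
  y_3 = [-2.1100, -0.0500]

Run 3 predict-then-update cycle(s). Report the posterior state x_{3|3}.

step 1: x^-=[2.7530, -1.6500]  P^-=[0.6660 0.0592; 0.0592 0.6100]  H_jac=[-0.9254 0.0000; 0.0000 0.9969]  S=[0.9504 -0.0656; -0.0656 0.8762]  K=[-0.6472 0.0189; -0.0098 0.6933]  nu=[0.4311, 0.2991]  x^+=[2.4796, -1.4468]  P^+=[0.2660 0.0123; 0.0123 0.1879]
step 2: x^-=[2.2192, -1.4468]  P^-=[0.4865 0.0401; 0.0401 0.2579]  H_jac=[-0.6039 0.0000; 0.0000 0.9923]  S=[0.5574 -0.0350; -0.0350 0.5239]  K=[-0.5245 0.0409; -0.0128 0.4876]  nu=[-0.3370, -1.8536]  x^+=[2.3203, -2.3463]  P^+=[0.3308 0.0169; 0.0169 0.1328]
step 3: x^-=[1.8979, -2.3463]  P^-=[0.5512 0.0348; 0.0348 0.2028]  H_jac=[-0.3213 0.0000; 0.0000 0.7141]  S=[0.4369 -0.0190; -0.0190 0.3734]  K=[-0.4033 0.0461; -0.0088 0.3874]  nu=[-3.0570, 0.6501]  x^+=[3.1609, -2.0676]  P^+=[0.4786 0.0236; 0.0236 0.1466]

x_post = [3.1609, -2.0676]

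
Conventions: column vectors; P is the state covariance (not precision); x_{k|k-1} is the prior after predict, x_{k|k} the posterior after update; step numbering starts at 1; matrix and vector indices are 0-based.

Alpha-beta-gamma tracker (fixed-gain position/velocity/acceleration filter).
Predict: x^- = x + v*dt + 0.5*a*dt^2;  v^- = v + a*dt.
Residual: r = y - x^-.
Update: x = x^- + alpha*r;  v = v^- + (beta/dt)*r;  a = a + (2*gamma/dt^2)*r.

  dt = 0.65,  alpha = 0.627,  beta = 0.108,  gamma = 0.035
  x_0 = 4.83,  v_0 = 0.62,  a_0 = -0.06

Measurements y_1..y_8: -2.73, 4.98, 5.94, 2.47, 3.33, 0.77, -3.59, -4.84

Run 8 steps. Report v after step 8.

step 1: x_pred=5.2203  r=-7.9503  x^+=0.2355  v^+=-0.7400  a^+=-1.3772
step 2: x_pred=-0.5365  r=5.5165  x^+=2.9224  v^+=-0.7186  a^+=-0.4632
step 3: x_pred=2.3574  r=3.5826  x^+=4.6037  v^+=-0.4244  a^+=0.1303
step 4: x_pred=4.3553  r=-1.8853  x^+=3.1732  v^+=-0.6530  a^+=-0.1820
step 5: x_pred=2.7103  r=0.6197  x^+=3.0989  v^+=-0.6684  a^+=-0.0794
step 6: x_pred=2.6477  r=-1.8777  x^+=1.4704  v^+=-1.0319  a^+=-0.3905
step 7: x_pred=0.7171  r=-4.3071  x^+=-1.9834  v^+=-2.0014  a^+=-1.1041
step 8: x_pred=-3.5176  r=-1.3224  x^+=-4.3467  v^+=-2.9388  a^+=-1.3232

v_post = -2.9388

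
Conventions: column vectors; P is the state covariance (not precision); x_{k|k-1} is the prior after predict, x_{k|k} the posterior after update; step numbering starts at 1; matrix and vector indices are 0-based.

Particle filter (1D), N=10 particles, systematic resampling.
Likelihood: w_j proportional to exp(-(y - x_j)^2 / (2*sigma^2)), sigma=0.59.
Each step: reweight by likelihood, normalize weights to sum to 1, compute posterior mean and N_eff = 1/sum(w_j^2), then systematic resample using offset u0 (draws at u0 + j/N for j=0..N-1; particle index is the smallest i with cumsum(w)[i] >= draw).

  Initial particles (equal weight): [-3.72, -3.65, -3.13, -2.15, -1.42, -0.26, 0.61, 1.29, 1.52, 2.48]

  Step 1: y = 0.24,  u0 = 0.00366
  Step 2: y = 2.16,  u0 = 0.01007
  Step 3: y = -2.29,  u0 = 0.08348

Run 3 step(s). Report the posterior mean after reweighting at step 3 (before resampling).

step 1: w=[0.0000, 0.0000, 0.0000, 0.0001, 0.0104, 0.3795, 0.4464, 0.1115, 0.0517, 0.0004]  mean=0.3820  Neff=2.7894  idx=[4, 5, 5, 5, 6, 6, 6, 6, 6, 7]
step 2: w=[0.0000, 0.0004, 0.0004, 0.0004, 0.0639, 0.0639, 0.0639, 0.0639, 0.0639, 0.6792]  mean=1.0707  Neff=2.0759  idx=[4, 5, 7, 8, 9, 9, 9, 9, 9, 9]
step 3: w=[0.2493, 0.2493, 0.2493, 0.2493, 0.0004, 0.0004, 0.0004, 0.0004, 0.0004, 0.0004]  mean=0.6118  Neff=4.0214  idx=[0, 0, 1, 1, 1, 2, 2, 3, 3, 3]

post_mean = 0.6118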